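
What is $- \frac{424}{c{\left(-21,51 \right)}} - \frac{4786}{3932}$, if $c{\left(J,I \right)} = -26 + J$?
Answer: $\frac{721113}{92402} \approx 7.8041$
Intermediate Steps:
$- \frac{424}{c{\left(-21,51 \right)}} - \frac{4786}{3932} = - \frac{424}{-26 - 21} - \frac{4786}{3932} = - \frac{424}{-47} - \frac{2393}{1966} = \left(-424\right) \left(- \frac{1}{47}\right) - \frac{2393}{1966} = \frac{424}{47} - \frac{2393}{1966} = \frac{721113}{92402}$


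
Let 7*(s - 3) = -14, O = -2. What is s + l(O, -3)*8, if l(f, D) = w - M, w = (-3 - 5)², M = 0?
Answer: 513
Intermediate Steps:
w = 64 (w = (-8)² = 64)
s = 1 (s = 3 + (⅐)*(-14) = 3 - 2 = 1)
l(f, D) = 64 (l(f, D) = 64 - 1*0 = 64 + 0 = 64)
s + l(O, -3)*8 = 1 + 64*8 = 1 + 512 = 513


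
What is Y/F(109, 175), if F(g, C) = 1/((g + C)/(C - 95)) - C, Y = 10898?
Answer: -773758/12405 ≈ -62.375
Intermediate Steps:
F(g, C) = -C + (-95 + C)/(C + g) (F(g, C) = 1/((C + g)/(-95 + C)) - C = (-95 + C)/(C + g) - C = -C + (-95 + C)/(C + g))
Y/F(109, 175) = 10898/(((-95 + 175 - 1*175² - 1*175*109)/(175 + 109))) = 10898/(((-95 + 175 - 1*30625 - 19075)/284)) = 10898/(((-95 + 175 - 30625 - 19075)/284)) = 10898/(((1/284)*(-49620))) = 10898/(-12405/71) = 10898*(-71/12405) = -773758/12405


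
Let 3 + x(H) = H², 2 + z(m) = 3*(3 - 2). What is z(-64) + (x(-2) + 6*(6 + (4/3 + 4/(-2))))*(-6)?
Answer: -197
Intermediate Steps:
z(m) = 1 (z(m) = -2 + 3*(3 - 2) = -2 + 3*1 = -2 + 3 = 1)
x(H) = -3 + H²
z(-64) + (x(-2) + 6*(6 + (4/3 + 4/(-2))))*(-6) = 1 + ((-3 + (-2)²) + 6*(6 + (4/3 + 4/(-2))))*(-6) = 1 + ((-3 + 4) + 6*(6 + (4*(⅓) + 4*(-½))))*(-6) = 1 + (1 + 6*(6 + (4/3 - 2)))*(-6) = 1 + (1 + 6*(6 - ⅔))*(-6) = 1 + (1 + 6*(16/3))*(-6) = 1 + (1 + 32)*(-6) = 1 + 33*(-6) = 1 - 198 = -197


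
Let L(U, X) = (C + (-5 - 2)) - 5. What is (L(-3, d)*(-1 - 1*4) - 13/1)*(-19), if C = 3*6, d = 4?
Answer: 817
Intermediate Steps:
C = 18
L(U, X) = 6 (L(U, X) = (18 + (-5 - 2)) - 5 = (18 - 7) - 5 = 11 - 5 = 6)
(L(-3, d)*(-1 - 1*4) - 13/1)*(-19) = (6*(-1 - 1*4) - 13/1)*(-19) = (6*(-1 - 4) - 13*1)*(-19) = (6*(-5) - 13)*(-19) = (-30 - 13)*(-19) = -43*(-19) = 817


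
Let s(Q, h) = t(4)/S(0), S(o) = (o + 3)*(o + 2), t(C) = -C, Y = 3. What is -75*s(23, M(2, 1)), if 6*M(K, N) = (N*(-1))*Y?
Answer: 50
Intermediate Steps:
M(K, N) = -N/2 (M(K, N) = ((N*(-1))*3)/6 = (-N*3)/6 = (-3*N)/6 = -N/2)
S(o) = (2 + o)*(3 + o) (S(o) = (3 + o)*(2 + o) = (2 + o)*(3 + o))
s(Q, h) = -⅔ (s(Q, h) = (-1*4)/(6 + 0² + 5*0) = -4/(6 + 0 + 0) = -4/6 = -4*⅙ = -⅔)
-75*s(23, M(2, 1)) = -75*(-⅔) = 50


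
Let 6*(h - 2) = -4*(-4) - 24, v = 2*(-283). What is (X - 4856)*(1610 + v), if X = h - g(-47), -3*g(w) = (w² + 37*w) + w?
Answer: -4921764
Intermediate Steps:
v = -566
h = ⅔ (h = 2 + (-4*(-4) - 24)/6 = 2 + (16 - 24)/6 = 2 + (⅙)*(-8) = 2 - 4/3 = ⅔ ≈ 0.66667)
g(w) = -38*w/3 - w²/3 (g(w) = -((w² + 37*w) + w)/3 = -(w² + 38*w)/3 = -38*w/3 - w²/3)
X = 425/3 (X = ⅔ - (-1)*(-47)*(38 - 47)/3 = ⅔ - (-1)*(-47)*(-9)/3 = ⅔ - 1*(-141) = ⅔ + 141 = 425/3 ≈ 141.67)
(X - 4856)*(1610 + v) = (425/3 - 4856)*(1610 - 566) = -14143/3*1044 = -4921764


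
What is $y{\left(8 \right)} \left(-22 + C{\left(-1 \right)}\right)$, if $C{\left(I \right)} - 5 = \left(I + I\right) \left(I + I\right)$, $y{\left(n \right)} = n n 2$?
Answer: $-1664$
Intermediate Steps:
$y{\left(n \right)} = 2 n^{2}$ ($y{\left(n \right)} = n^{2} \cdot 2 = 2 n^{2}$)
$C{\left(I \right)} = 5 + 4 I^{2}$ ($C{\left(I \right)} = 5 + \left(I + I\right) \left(I + I\right) = 5 + 2 I 2 I = 5 + 4 I^{2}$)
$y{\left(8 \right)} \left(-22 + C{\left(-1 \right)}\right) = 2 \cdot 8^{2} \left(-22 + \left(5 + 4 \left(-1\right)^{2}\right)\right) = 2 \cdot 64 \left(-22 + \left(5 + 4 \cdot 1\right)\right) = 128 \left(-22 + \left(5 + 4\right)\right) = 128 \left(-22 + 9\right) = 128 \left(-13\right) = -1664$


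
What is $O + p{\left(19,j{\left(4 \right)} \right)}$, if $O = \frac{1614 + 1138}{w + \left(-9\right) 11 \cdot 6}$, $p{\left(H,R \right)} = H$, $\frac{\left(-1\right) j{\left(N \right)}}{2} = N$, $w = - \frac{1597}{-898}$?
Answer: $\frac{7633189}{531815} \approx 14.353$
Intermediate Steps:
$w = \frac{1597}{898}$ ($w = \left(-1597\right) \left(- \frac{1}{898}\right) = \frac{1597}{898} \approx 1.7784$)
$j{\left(N \right)} = - 2 N$
$O = - \frac{2471296}{531815}$ ($O = \frac{1614 + 1138}{\frac{1597}{898} + \left(-9\right) 11 \cdot 6} = \frac{2752}{\frac{1597}{898} - 594} = \frac{2752}{- \frac{531815}{898}} = 2752 \left(- \frac{898}{531815}\right) = - \frac{2471296}{531815} \approx -4.6469$)
$O + p{\left(19,j{\left(4 \right)} \right)} = - \frac{2471296}{531815} + 19 = \frac{7633189}{531815}$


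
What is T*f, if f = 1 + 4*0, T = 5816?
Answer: 5816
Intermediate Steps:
f = 1 (f = 1 + 0 = 1)
T*f = 5816*1 = 5816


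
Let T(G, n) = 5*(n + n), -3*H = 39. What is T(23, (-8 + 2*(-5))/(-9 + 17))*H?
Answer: 585/2 ≈ 292.50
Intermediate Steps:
H = -13 (H = -1/3*39 = -13)
T(G, n) = 10*n (T(G, n) = 5*(2*n) = 10*n)
T(23, (-8 + 2*(-5))/(-9 + 17))*H = (10*((-8 + 2*(-5))/(-9 + 17)))*(-13) = (10*((-8 - 10)/8))*(-13) = (10*(-18*1/8))*(-13) = (10*(-9/4))*(-13) = -45/2*(-13) = 585/2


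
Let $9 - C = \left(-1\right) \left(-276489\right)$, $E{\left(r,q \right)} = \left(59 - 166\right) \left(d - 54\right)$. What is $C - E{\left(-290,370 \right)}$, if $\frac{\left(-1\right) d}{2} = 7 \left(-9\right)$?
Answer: $-268776$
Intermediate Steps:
$d = 126$ ($d = - 2 \cdot 7 \left(-9\right) = \left(-2\right) \left(-63\right) = 126$)
$E{\left(r,q \right)} = -7704$ ($E{\left(r,q \right)} = \left(59 - 166\right) \left(126 - 54\right) = \left(-107\right) 72 = -7704$)
$C = -276480$ ($C = 9 - \left(-1\right) \left(-276489\right) = 9 - 276489 = -276480$)
$C - E{\left(-290,370 \right)} = -276480 - -7704 = -276480 + 7704 = -268776$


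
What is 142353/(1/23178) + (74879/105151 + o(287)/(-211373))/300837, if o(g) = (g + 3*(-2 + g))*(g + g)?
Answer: 22061587007870399226312893/6686427927804351 ≈ 3.2995e+9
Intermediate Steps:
o(g) = 2*g*(-6 + 4*g) (o(g) = (g + (-6 + 3*g))*(2*g) = (-6 + 4*g)*(2*g) = 2*g*(-6 + 4*g))
142353/(1/23178) + (74879/105151 + o(287)/(-211373))/300837 = 142353/(1/23178) + (74879/105151 + (4*287*(-3 + 2*287))/(-211373))/300837 = 142353/(1/23178) + (74879*(1/105151) + (4*287*(-3 + 574))*(-1/211373))*(1/300837) = 142353*23178 + (74879/105151 + (4*287*571)*(-1/211373))*(1/300837) = 3299457834 + (74879/105151 + 655508*(-1/211373))*(1/300837) = 3299457834 + (74879/105151 - 655508/211373)*(1/300837) = 3299457834 - 53099922841/22226082323*1/300837 = 3299457834 - 53099922841/6686427927804351 = 22061587007870399226312893/6686427927804351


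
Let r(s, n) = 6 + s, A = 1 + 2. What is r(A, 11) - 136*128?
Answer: -17399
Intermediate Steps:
A = 3
r(A, 11) - 136*128 = (6 + 3) - 136*128 = 9 - 17408 = -17399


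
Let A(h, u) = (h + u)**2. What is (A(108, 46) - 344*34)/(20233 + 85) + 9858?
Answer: 100153432/10159 ≈ 9858.6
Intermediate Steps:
(A(108, 46) - 344*34)/(20233 + 85) + 9858 = ((108 + 46)**2 - 344*34)/(20233 + 85) + 9858 = (154**2 - 11696)/20318 + 9858 = (23716 - 11696)*(1/20318) + 9858 = 12020*(1/20318) + 9858 = 6010/10159 + 9858 = 100153432/10159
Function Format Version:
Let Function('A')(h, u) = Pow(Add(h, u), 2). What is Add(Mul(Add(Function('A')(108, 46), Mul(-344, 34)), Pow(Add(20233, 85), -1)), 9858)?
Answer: Rational(100153432, 10159) ≈ 9858.6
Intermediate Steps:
Add(Mul(Add(Function('A')(108, 46), Mul(-344, 34)), Pow(Add(20233, 85), -1)), 9858) = Add(Mul(Add(Pow(Add(108, 46), 2), Mul(-344, 34)), Pow(Add(20233, 85), -1)), 9858) = Add(Mul(Add(Pow(154, 2), -11696), Pow(20318, -1)), 9858) = Add(Mul(Add(23716, -11696), Rational(1, 20318)), 9858) = Add(Mul(12020, Rational(1, 20318)), 9858) = Add(Rational(6010, 10159), 9858) = Rational(100153432, 10159)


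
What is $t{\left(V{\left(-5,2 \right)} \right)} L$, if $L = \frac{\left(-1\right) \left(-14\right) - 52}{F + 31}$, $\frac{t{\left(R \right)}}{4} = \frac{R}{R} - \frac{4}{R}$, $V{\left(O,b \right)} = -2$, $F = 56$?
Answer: $- \frac{152}{29} \approx -5.2414$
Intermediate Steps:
$t{\left(R \right)} = 4 - \frac{16}{R}$ ($t{\left(R \right)} = 4 \left(\frac{R}{R} - \frac{4}{R}\right) = 4 \left(1 - \frac{4}{R}\right) = 4 - \frac{16}{R}$)
$L = - \frac{38}{87}$ ($L = \frac{\left(-1\right) \left(-14\right) - 52}{56 + 31} = \frac{14 - 52}{87} = \left(-38\right) \frac{1}{87} = - \frac{38}{87} \approx -0.43678$)
$t{\left(V{\left(-5,2 \right)} \right)} L = \left(4 - \frac{16}{-2}\right) \left(- \frac{38}{87}\right) = \left(4 - -8\right) \left(- \frac{38}{87}\right) = \left(4 + 8\right) \left(- \frac{38}{87}\right) = 12 \left(- \frac{38}{87}\right) = - \frac{152}{29}$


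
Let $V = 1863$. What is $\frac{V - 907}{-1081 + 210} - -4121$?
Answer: $\frac{3588435}{871} \approx 4119.9$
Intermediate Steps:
$\frac{V - 907}{-1081 + 210} - -4121 = \frac{1863 - 907}{-1081 + 210} - -4121 = \frac{956}{-871} + 4121 = 956 \left(- \frac{1}{871}\right) + 4121 = - \frac{956}{871} + 4121 = \frac{3588435}{871}$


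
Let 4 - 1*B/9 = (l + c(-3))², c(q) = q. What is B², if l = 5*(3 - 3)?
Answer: 2025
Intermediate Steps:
l = 0 (l = 5*0 = 0)
B = -45 (B = 36 - 9*(0 - 3)² = 36 - 9*(-3)² = 36 - 9*9 = 36 - 81 = -45)
B² = (-45)² = 2025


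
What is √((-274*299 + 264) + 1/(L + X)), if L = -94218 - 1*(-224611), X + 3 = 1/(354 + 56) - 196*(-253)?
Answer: 2*I*√111164620269653195443/73790981 ≈ 285.77*I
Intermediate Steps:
X = 20329851/410 (X = -3 + (1/(354 + 56) - 196*(-253)) = -3 + (1/410 + 49588) = -3 + 20331081/410 = 20329851/410 ≈ 49585.)
L = 130393 (L = -94218 + 224611 = 130393)
√((-274*299 + 264) + 1/(L + X)) = √((-274*299 + 264) + 1/(130393 + 20329851/410)) = √((-81926 + 264) + 1/(73790981/410)) = √(-81662 + 410/73790981) = √(-6025919090012/73790981) = 2*I*√111164620269653195443/73790981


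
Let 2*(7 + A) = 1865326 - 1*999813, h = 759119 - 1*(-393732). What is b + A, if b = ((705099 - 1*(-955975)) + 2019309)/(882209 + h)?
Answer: 880674877853/2035060 ≈ 4.3275e+5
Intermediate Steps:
h = 1152851 (h = 759119 + 393732 = 1152851)
A = 865499/2 (A = -7 + (1865326 - 1*999813)/2 = -7 + (1865326 - 999813)/2 = -7 + (½)*865513 = -7 + 865513/2 = 865499/2 ≈ 4.3275e+5)
b = 3680383/2035060 (b = ((705099 - 1*(-955975)) + 2019309)/(882209 + 1152851) = ((705099 + 955975) + 2019309)/2035060 = (1661074 + 2019309)*(1/2035060) = 3680383*(1/2035060) = 3680383/2035060 ≈ 1.8085)
b + A = 3680383/2035060 + 865499/2 = 880674877853/2035060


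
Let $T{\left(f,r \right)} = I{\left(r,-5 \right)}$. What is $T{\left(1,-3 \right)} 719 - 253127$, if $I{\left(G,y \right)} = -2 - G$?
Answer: $-252408$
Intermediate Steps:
$T{\left(f,r \right)} = -2 - r$
$T{\left(1,-3 \right)} 719 - 253127 = \left(-2 - -3\right) 719 - 253127 = \left(-2 + 3\right) 719 - 253127 = 1 \cdot 719 - 253127 = 719 - 253127 = -252408$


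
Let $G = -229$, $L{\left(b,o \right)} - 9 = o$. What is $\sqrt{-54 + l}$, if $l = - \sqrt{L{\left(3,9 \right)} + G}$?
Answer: $\sqrt{-54 - i \sqrt{211}} \approx 0.97969 - 7.4135 i$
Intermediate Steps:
$L{\left(b,o \right)} = 9 + o$
$l = - i \sqrt{211}$ ($l = - \sqrt{\left(9 + 9\right) - 229} = - \sqrt{18 - 229} = - \sqrt{-211} = - i \sqrt{211} \approx - 14.526 i$)
$\sqrt{-54 + l} = \sqrt{-54 - i \sqrt{211}}$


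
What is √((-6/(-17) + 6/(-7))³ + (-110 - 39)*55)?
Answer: I*√1643401186595/14161 ≈ 90.527*I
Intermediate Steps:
√((-6/(-17) + 6/(-7))³ + (-110 - 39)*55) = √((-6*(-1/17) + 6*(-⅐))³ - 149*55) = √((6/17 - 6/7)³ - 8195) = √((-60/119)³ - 8195) = √(-216000/1685159 - 8195) = √(-13810094005/1685159) = I*√1643401186595/14161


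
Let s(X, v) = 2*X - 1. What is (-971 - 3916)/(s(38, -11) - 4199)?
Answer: 4887/4124 ≈ 1.1850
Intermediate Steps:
s(X, v) = -1 + 2*X
(-971 - 3916)/(s(38, -11) - 4199) = (-971 - 3916)/((-1 + 2*38) - 4199) = -4887/((-1 + 76) - 4199) = -4887/(75 - 4199) = -4887/(-4124) = -4887*(-1/4124) = 4887/4124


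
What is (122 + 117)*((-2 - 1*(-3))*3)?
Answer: 717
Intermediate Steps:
(122 + 117)*((-2 - 1*(-3))*3) = 239*((-2 + 3)*3) = 239*(1*3) = 239*3 = 717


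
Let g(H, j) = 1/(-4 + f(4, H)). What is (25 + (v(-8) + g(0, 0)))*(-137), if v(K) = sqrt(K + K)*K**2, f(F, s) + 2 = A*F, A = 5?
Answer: -48087/14 - 35072*I ≈ -3434.8 - 35072.0*I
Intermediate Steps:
f(F, s) = -2 + 5*F
g(H, j) = 1/14 (g(H, j) = 1/(-4 + (-2 + 5*4)) = 1/(-4 + (-2 + 20)) = 1/(-4 + 18) = 1/14)
v(K) = sqrt(2)*K**(5/2) (v(K) = sqrt(2*K)*K**2 = (sqrt(2)*sqrt(K))*K**2 = sqrt(2)*K**(5/2))
(25 + (v(-8) + g(0, 0)))*(-137) = (25 + (sqrt(2)*(-8)**(5/2) + 1/14))*(-137) = (25 + (sqrt(2)*(128*I*sqrt(2)) + 1/14))*(-137) = (25 + (256*I + 1/14))*(-137) = (25 + (1/14 + 256*I))*(-137) = (351/14 + 256*I)*(-137) = -48087/14 - 35072*I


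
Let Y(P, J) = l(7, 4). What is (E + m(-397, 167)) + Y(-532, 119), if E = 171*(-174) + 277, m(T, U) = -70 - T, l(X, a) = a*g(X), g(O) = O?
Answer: -29122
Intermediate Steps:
l(X, a) = X*a (l(X, a) = a*X = X*a)
Y(P, J) = 28 (Y(P, J) = 7*4 = 28)
E = -29477 (E = -29754 + 277 = -29477)
(E + m(-397, 167)) + Y(-532, 119) = (-29477 + (-70 - 1*(-397))) + 28 = (-29477 + (-70 + 397)) + 28 = (-29477 + 327) + 28 = -29150 + 28 = -29122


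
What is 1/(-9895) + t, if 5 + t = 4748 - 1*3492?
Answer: 12378644/9895 ≈ 1251.0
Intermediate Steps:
t = 1251 (t = -5 + (4748 - 1*3492) = -5 + (4748 - 3492) = -5 + 1256 = 1251)
1/(-9895) + t = 1/(-9895) + 1251 = -1/9895 + 1251 = 12378644/9895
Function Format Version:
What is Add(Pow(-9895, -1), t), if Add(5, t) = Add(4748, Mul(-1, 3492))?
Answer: Rational(12378644, 9895) ≈ 1251.0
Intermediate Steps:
t = 1251 (t = Add(-5, Add(4748, Mul(-1, 3492))) = Add(-5, Add(4748, -3492)) = Add(-5, 1256) = 1251)
Add(Pow(-9895, -1), t) = Add(Pow(-9895, -1), 1251) = Add(Rational(-1, 9895), 1251) = Rational(12378644, 9895)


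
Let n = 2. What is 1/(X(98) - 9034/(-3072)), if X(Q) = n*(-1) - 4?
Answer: -1536/4699 ≈ -0.32688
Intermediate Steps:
X(Q) = -6 (X(Q) = 2*(-1) - 4 = -2 - 4 = -6)
1/(X(98) - 9034/(-3072)) = 1/(-6 - 9034/(-3072)) = 1/(-6 - 9034*(-1/3072)) = 1/(-6 + 4517/1536) = 1/(-4699/1536) = -1536/4699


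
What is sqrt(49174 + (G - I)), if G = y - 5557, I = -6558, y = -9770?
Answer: sqrt(40405) ≈ 201.01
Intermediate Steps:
G = -15327 (G = -9770 - 5557 = -15327)
sqrt(49174 + (G - I)) = sqrt(49174 + (-15327 - 1*(-6558))) = sqrt(49174 + (-15327 + 6558)) = sqrt(49174 - 8769) = sqrt(40405)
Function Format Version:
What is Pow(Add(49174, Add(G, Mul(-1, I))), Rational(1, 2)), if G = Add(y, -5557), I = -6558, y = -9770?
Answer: Pow(40405, Rational(1, 2)) ≈ 201.01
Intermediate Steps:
G = -15327 (G = Add(-9770, -5557) = -15327)
Pow(Add(49174, Add(G, Mul(-1, I))), Rational(1, 2)) = Pow(Add(49174, Add(-15327, Mul(-1, -6558))), Rational(1, 2)) = Pow(Add(49174, Add(-15327, 6558)), Rational(1, 2)) = Pow(Add(49174, -8769), Rational(1, 2)) = Pow(40405, Rational(1, 2))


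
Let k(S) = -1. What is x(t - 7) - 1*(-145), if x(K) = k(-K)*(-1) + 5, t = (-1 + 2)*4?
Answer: 151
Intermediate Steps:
t = 4 (t = 1*4 = 4)
x(K) = 6 (x(K) = -1*(-1) + 5 = 1 + 5 = 6)
x(t - 7) - 1*(-145) = 6 - 1*(-145) = 6 + 145 = 151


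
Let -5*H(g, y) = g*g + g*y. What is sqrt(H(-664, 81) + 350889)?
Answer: sqrt(6836665)/5 ≈ 522.94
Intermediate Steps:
H(g, y) = -g**2/5 - g*y/5 (H(g, y) = -(g*g + g*y)/5 = -(g**2 + g*y)/5 = -g**2/5 - g*y/5)
sqrt(H(-664, 81) + 350889) = sqrt(-1/5*(-664)*(-664 + 81) + 350889) = sqrt(-1/5*(-664)*(-583) + 350889) = sqrt(-387112/5 + 350889) = sqrt(1367333/5) = sqrt(6836665)/5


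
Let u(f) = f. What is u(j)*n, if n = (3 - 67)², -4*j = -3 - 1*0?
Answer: 3072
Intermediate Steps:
j = ¾ (j = -(-3 - 1*0)/4 = -(-3 + 0)/4 = -¼*(-3) = ¾ ≈ 0.75000)
n = 4096 (n = (-64)² = 4096)
u(j)*n = (¾)*4096 = 3072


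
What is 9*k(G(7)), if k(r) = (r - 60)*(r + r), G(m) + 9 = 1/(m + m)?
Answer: 1085625/98 ≈ 11078.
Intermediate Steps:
G(m) = -9 + 1/(2*m) (G(m) = -9 + 1/(m + m) = -9 + 1/(2*m))
k(r) = 2*r*(-60 + r) (k(r) = (-60 + r)*(2*r) = 2*r*(-60 + r))
9*k(G(7)) = 9*(2*(-9 + (1/2)/7)*(-60 + (-9 + (1/2)/7))) = 9*(2*(-9 + (1/2)*(1/7))*(-60 + (-9 + (1/2)*(1/7)))) = 9*(2*(-9 + 1/14)*(-60 + (-9 + 1/14))) = 9*(2*(-125/14)*(-60 - 125/14)) = 9*(2*(-125/14)*(-965/14)) = 9*(120625/98) = 1085625/98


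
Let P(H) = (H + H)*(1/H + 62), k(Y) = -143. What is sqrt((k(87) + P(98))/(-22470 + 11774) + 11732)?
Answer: sqrt(335516034714)/5348 ≈ 108.31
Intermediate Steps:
P(H) = 2*H*(62 + 1/H) (P(H) = (2*H)*(62 + 1/H) = 2*H*(62 + 1/H))
sqrt((k(87) + P(98))/(-22470 + 11774) + 11732) = sqrt((-143 + (2 + 124*98))/(-22470 + 11774) + 11732) = sqrt((-143 + (2 + 12152))/(-10696) + 11732) = sqrt((-143 + 12154)*(-1/10696) + 11732) = sqrt(12011*(-1/10696) + 11732) = sqrt(-12011/10696 + 11732) = sqrt(125473461/10696) = sqrt(335516034714)/5348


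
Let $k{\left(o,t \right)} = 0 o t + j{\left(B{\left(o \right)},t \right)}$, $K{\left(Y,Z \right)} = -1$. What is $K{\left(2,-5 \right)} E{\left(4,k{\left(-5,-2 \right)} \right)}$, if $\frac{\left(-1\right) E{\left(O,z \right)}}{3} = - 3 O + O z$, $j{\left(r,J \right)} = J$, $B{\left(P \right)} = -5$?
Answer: $-60$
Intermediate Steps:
$k{\left(o,t \right)} = t$ ($k{\left(o,t \right)} = 0 o t + t = 0 t + t = 0 + t = t$)
$E{\left(O,z \right)} = 9 O - 3 O z$ ($E{\left(O,z \right)} = - 3 \left(- 3 O + O z\right) = 9 O - 3 O z$)
$K{\left(2,-5 \right)} E{\left(4,k{\left(-5,-2 \right)} \right)} = - 3 \cdot 4 \left(3 - -2\right) = - 3 \cdot 4 \left(3 + 2\right) = - 3 \cdot 4 \cdot 5 = \left(-1\right) 60 = -60$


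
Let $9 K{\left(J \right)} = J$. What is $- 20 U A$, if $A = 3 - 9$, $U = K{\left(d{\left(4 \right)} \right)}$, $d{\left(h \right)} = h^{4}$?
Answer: $\frac{10240}{3} \approx 3413.3$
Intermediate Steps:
$K{\left(J \right)} = \frac{J}{9}$
$U = \frac{256}{9}$ ($U = \frac{4^{4}}{9} = \frac{1}{9} \cdot 256 = \frac{256}{9} \approx 28.444$)
$A = -6$
$- 20 U A = \left(-20\right) \frac{256}{9} \left(-6\right) = \left(- \frac{5120}{9}\right) \left(-6\right) = \frac{10240}{3}$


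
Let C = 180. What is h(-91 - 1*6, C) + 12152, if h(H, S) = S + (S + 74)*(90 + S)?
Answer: 80912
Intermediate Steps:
h(H, S) = S + (74 + S)*(90 + S)
h(-91 - 1*6, C) + 12152 = (6660 + 180² + 165*180) + 12152 = (6660 + 32400 + 29700) + 12152 = 68760 + 12152 = 80912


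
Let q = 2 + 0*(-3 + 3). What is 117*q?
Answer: 234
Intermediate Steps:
q = 2 (q = 2 + 0*0 = 2 + 0 = 2)
117*q = 117*2 = 234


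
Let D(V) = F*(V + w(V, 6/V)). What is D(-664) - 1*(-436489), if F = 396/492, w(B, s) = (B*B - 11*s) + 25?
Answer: 10764945049/13612 ≈ 7.9084e+5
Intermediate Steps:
w(B, s) = 25 + B**2 - 11*s (w(B, s) = (B**2 - 11*s) + 25 = 25 + B**2 - 11*s)
F = 33/41 (F = 396*(1/492) = 33/41 ≈ 0.80488)
D(V) = 825/41 - 2178/(41*V) + 33*V/41 + 33*V**2/41 (D(V) = 33*(V + (25 + V**2 - 66/V))/41 = 33*(25 + V + V**2 - 66/V)/41 = 825/41 - 2178/(41*V) + 33*V/41 + 33*V**2/41)
D(-664) - 1*(-436489) = (33/41)*(-66 + (-664)**2 - 664*(25 + (-664)**2))/(-664) - 1*(-436489) = (33/41)*(-1/664)*(-66 + 440896 - 664*(25 + 440896)) + 436489 = (33/41)*(-1/664)*(-66 + 440896 - 664*440921) + 436489 = (33/41)*(-1/664)*(-66 + 440896 - 292771544) + 436489 = (33/41)*(-1/664)*(-292330714) + 436489 = 4823456781/13612 + 436489 = 10764945049/13612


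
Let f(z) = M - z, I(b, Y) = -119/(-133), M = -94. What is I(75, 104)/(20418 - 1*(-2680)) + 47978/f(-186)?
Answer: 114433275/219431 ≈ 521.50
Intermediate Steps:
I(b, Y) = 17/19 (I(b, Y) = -119*(-1/133) = 17/19)
f(z) = -94 - z
I(75, 104)/(20418 - 1*(-2680)) + 47978/f(-186) = 17/(19*(20418 - 1*(-2680))) + 47978/(-94 - 1*(-186)) = 17/(19*(20418 + 2680)) + 47978/(-94 + 186) = (17/19)/23098 + 47978/92 = (17/19)*(1/23098) + 47978*(1/92) = 17/438862 + 1043/2 = 114433275/219431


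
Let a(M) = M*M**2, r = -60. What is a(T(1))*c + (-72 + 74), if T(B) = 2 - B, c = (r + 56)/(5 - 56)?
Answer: 106/51 ≈ 2.0784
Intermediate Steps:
c = 4/51 (c = (-60 + 56)/(5 - 56) = -4/(-51) = -4*(-1/51) = 4/51 ≈ 0.078431)
a(M) = M**3
a(T(1))*c + (-72 + 74) = (2 - 1*1)**3*(4/51) + (-72 + 74) = (2 - 1)**3*(4/51) + 2 = 1**3*(4/51) + 2 = 1*(4/51) + 2 = 4/51 + 2 = 106/51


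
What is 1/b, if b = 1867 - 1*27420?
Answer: -1/25553 ≈ -3.9134e-5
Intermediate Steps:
b = -25553 (b = 1867 - 27420 = -25553)
1/b = 1/(-25553) = -1/25553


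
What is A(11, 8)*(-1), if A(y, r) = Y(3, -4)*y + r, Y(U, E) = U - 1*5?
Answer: 14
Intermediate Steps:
Y(U, E) = -5 + U (Y(U, E) = U - 5 = -5 + U)
A(y, r) = r - 2*y (A(y, r) = (-5 + 3)*y + r = -2*y + r = r - 2*y)
A(11, 8)*(-1) = (8 - 2*11)*(-1) = (8 - 22)*(-1) = -14*(-1) = 14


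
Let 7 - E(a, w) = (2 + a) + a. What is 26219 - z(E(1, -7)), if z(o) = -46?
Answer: 26265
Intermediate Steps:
E(a, w) = 5 - 2*a (E(a, w) = 7 - ((2 + a) + a) = 7 - (2 + 2*a) = 7 + (-2 - 2*a) = 5 - 2*a)
26219 - z(E(1, -7)) = 26219 - 1*(-46) = 26219 + 46 = 26265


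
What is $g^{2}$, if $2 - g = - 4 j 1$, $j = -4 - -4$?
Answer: $4$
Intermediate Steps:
$j = 0$ ($j = -4 + 4 = 0$)
$g = 2$ ($g = 2 - \left(-4\right) 0 \cdot 1 = 2 - 0 \cdot 1 = 2 - 0 = 2 + 0 = 2$)
$g^{2} = 2^{2} = 4$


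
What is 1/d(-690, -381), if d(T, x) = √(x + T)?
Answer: -I*√119/357 ≈ -0.030557*I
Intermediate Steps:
d(T, x) = √(T + x)
1/d(-690, -381) = 1/(√(-690 - 381)) = 1/(√(-1071)) = 1/(3*I*√119) = -I*√119/357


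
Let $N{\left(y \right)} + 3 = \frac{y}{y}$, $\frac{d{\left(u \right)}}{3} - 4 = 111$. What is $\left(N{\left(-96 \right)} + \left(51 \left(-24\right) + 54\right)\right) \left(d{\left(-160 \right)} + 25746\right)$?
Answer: $-30578652$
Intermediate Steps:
$d{\left(u \right)} = 345$ ($d{\left(u \right)} = 12 + 3 \cdot 111 = 12 + 333 = 345$)
$N{\left(y \right)} = -2$ ($N{\left(y \right)} = -3 + \frac{y}{y} = -3 + 1 = -2$)
$\left(N{\left(-96 \right)} + \left(51 \left(-24\right) + 54\right)\right) \left(d{\left(-160 \right)} + 25746\right) = \left(-2 + \left(51 \left(-24\right) + 54\right)\right) \left(345 + 25746\right) = \left(-2 + \left(-1224 + 54\right)\right) 26091 = \left(-2 - 1170\right) 26091 = \left(-1172\right) 26091 = -30578652$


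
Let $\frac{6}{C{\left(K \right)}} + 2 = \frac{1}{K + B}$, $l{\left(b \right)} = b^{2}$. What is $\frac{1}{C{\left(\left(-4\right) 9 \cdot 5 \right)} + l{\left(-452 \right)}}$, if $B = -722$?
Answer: $\frac{1805}{368763308} \approx 4.8947 \cdot 10^{-6}$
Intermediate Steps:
$C{\left(K \right)} = \frac{6}{-2 + \frac{1}{-722 + K}}$ ($C{\left(K \right)} = \frac{6}{-2 + \frac{1}{K - 722}} = \frac{6}{-2 + \frac{1}{-722 + K}}$)
$\frac{1}{C{\left(\left(-4\right) 9 \cdot 5 \right)} + l{\left(-452 \right)}} = \frac{1}{\frac{6 \left(722 - \left(-4\right) 9 \cdot 5\right)}{-1445 + 2 \left(-4\right) 9 \cdot 5} + \left(-452\right)^{2}} = \frac{1}{\frac{6 \left(722 - \left(-36\right) 5\right)}{-1445 + 2 \left(\left(-36\right) 5\right)} + 204304} = \frac{1}{\frac{6 \left(722 - -180\right)}{-1445 + 2 \left(-180\right)} + 204304} = \frac{1}{\frac{6 \left(722 + 180\right)}{-1445 - 360} + 204304} = \frac{1}{6 \frac{1}{-1805} \cdot 902 + 204304} = \frac{1}{6 \left(- \frac{1}{1805}\right) 902 + 204304} = \frac{1}{- \frac{5412}{1805} + 204304} = \frac{1}{\frac{368763308}{1805}} = \frac{1805}{368763308}$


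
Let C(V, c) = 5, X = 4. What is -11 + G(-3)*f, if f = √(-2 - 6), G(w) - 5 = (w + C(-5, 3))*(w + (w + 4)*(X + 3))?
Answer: -11 + 26*I*√2 ≈ -11.0 + 36.77*I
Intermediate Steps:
G(w) = 5 + (5 + w)*(28 + 8*w) (G(w) = 5 + (w + 5)*(w + (w + 4)*(4 + 3)) = 5 + (5 + w)*(w + (4 + w)*7) = 5 + (5 + w)*(w + (28 + 7*w)) = 5 + (5 + w)*(28 + 8*w))
f = 2*I*√2 (f = √(-8) = 2*I*√2 ≈ 2.8284*I)
-11 + G(-3)*f = -11 + (145 + 8*(-3)² + 68*(-3))*(2*I*√2) = -11 + (145 + 8*9 - 204)*(2*I*√2) = -11 + (145 + 72 - 204)*(2*I*√2) = -11 + 13*(2*I*√2) = -11 + 26*I*√2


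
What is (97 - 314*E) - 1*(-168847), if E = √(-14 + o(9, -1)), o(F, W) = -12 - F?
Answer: 168944 - 314*I*√35 ≈ 1.6894e+5 - 1857.6*I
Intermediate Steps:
E = I*√35 (E = √(-14 + (-12 - 1*9)) = √(-14 + (-12 - 9)) = √(-14 - 21) = √(-35) = I*√35 ≈ 5.9161*I)
(97 - 314*E) - 1*(-168847) = (97 - 314*I*√35) - 1*(-168847) = (97 - 314*I*√35) + 168847 = 168944 - 314*I*√35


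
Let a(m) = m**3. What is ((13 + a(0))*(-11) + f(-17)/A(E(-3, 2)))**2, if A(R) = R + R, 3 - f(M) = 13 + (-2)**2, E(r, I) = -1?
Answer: 18496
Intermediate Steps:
f(M) = -14 (f(M) = 3 - (13 + (-2)**2) = 3 - (13 + 4) = 3 - 1*17 = 3 - 17 = -14)
A(R) = 2*R
((13 + a(0))*(-11) + f(-17)/A(E(-3, 2)))**2 = ((13 + 0**3)*(-11) - 14/(2*(-1)))**2 = ((13 + 0)*(-11) - 14/(-2))**2 = (13*(-11) - 14*(-1/2))**2 = (-143 + 7)**2 = (-136)**2 = 18496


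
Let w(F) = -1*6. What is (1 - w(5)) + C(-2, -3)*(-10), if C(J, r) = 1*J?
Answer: 27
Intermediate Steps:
C(J, r) = J
w(F) = -6
(1 - w(5)) + C(-2, -3)*(-10) = (1 - 1*(-6)) - 2*(-10) = (1 + 6) + 20 = 7 + 20 = 27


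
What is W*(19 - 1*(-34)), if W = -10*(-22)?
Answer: 11660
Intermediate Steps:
W = 220
W*(19 - 1*(-34)) = 220*(19 - 1*(-34)) = 220*(19 + 34) = 220*53 = 11660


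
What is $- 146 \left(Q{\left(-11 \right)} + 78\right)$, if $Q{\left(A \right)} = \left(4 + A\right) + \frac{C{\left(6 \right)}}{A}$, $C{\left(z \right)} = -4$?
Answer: $- \frac{114610}{11} \approx -10419.0$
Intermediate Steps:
$Q{\left(A \right)} = 4 + A - \frac{4}{A}$ ($Q{\left(A \right)} = \left(4 + A\right) - \frac{4}{A} = 4 + A - \frac{4}{A}$)
$- 146 \left(Q{\left(-11 \right)} + 78\right) = - 146 \left(\left(4 - 11 - \frac{4}{-11}\right) + 78\right) = - 146 \left(\left(4 - 11 - - \frac{4}{11}\right) + 78\right) = - 146 \left(\left(4 - 11 + \frac{4}{11}\right) + 78\right) = - 146 \left(- \frac{73}{11} + 78\right) = \left(-146\right) \frac{785}{11} = - \frac{114610}{11}$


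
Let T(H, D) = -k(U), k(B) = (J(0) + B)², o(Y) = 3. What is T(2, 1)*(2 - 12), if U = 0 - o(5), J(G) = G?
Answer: 90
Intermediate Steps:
U = -3 (U = 0 - 1*3 = 0 - 3 = -3)
k(B) = B² (k(B) = (0 + B)² = B²)
T(H, D) = -9 (T(H, D) = -1*(-3)² = -1*9 = -9)
T(2, 1)*(2 - 12) = -9*(2 - 12) = -9*(-10) = 90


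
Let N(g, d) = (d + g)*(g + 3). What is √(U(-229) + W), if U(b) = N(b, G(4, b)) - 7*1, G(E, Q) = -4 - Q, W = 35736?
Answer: √36633 ≈ 191.40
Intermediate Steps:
N(g, d) = (3 + g)*(d + g) (N(g, d) = (d + g)*(3 + g) = (3 + g)*(d + g))
U(b) = -19 + b² + b*(-4 - b) (U(b) = (b² + 3*(-4 - b) + 3*b + (-4 - b)*b) - 7*1 = (b² + (-12 - 3*b) + 3*b + b*(-4 - b)) - 7 = (-12 + b² + b*(-4 - b)) - 7 = -19 + b² + b*(-4 - b))
√(U(-229) + W) = √((-19 - 4*(-229)) + 35736) = √((-19 + 916) + 35736) = √(897 + 35736) = √36633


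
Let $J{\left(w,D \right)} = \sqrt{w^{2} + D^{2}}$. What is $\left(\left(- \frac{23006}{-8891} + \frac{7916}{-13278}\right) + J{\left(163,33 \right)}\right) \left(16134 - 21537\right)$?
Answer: $- \frac{211700807056}{19675783} - 5403 \sqrt{27658} \approx -9.0932 \cdot 10^{5}$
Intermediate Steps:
$J{\left(w,D \right)} = \sqrt{D^{2} + w^{2}}$
$\left(\left(- \frac{23006}{-8891} + \frac{7916}{-13278}\right) + J{\left(163,33 \right)}\right) \left(16134 - 21537\right) = \left(\left(- \frac{23006}{-8891} + \frac{7916}{-13278}\right) + \sqrt{33^{2} + 163^{2}}\right) \left(16134 - 21537\right) = \left(\left(\left(-23006\right) \left(- \frac{1}{8891}\right) + 7916 \left(- \frac{1}{13278}\right)\right) + \sqrt{1089 + 26569}\right) \left(-5403\right) = \left(\left(\frac{23006}{8891} - \frac{3958}{6639}\right) + \sqrt{27658}\right) \left(-5403\right) = \left(\frac{117546256}{59027349} + \sqrt{27658}\right) \left(-5403\right) = - \frac{211700807056}{19675783} - 5403 \sqrt{27658}$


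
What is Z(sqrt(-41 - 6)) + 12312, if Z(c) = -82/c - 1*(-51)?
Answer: 12363 + 82*I*sqrt(47)/47 ≈ 12363.0 + 11.961*I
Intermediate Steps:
Z(c) = 51 - 82/c (Z(c) = -82/c + 51 = 51 - 82/c)
Z(sqrt(-41 - 6)) + 12312 = (51 - 82/sqrt(-41 - 6)) + 12312 = (51 - 82*(-I*sqrt(47)/47)) + 12312 = (51 - (-82)*I*sqrt(47)/47) + 12312 = (51 + 82*I*sqrt(47)/47) + 12312 = 12363 + 82*I*sqrt(47)/47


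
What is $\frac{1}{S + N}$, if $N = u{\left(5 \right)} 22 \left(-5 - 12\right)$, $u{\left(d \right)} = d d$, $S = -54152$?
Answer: $- \frac{1}{63502} \approx -1.5748 \cdot 10^{-5}$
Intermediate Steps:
$u{\left(d \right)} = d^{2}$
$N = -9350$ ($N = 5^{2} \cdot 22 \left(-5 - 12\right) = 25 \cdot 22 \left(-17\right) = 550 \left(-17\right) = -9350$)
$\frac{1}{S + N} = \frac{1}{-54152 - 9350} = \frac{1}{-63502} = - \frac{1}{63502}$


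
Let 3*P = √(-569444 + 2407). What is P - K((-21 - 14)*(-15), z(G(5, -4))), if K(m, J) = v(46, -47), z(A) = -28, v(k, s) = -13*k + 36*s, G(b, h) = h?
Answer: 2290 + I*√567037/3 ≈ 2290.0 + 251.01*I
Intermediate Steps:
K(m, J) = -2290 (K(m, J) = -13*46 + 36*(-47) = -598 - 1692 = -2290)
P = I*√567037/3 (P = √(-569444 + 2407)/3 = √(-567037)/3 = (I*√567037)/3 = I*√567037/3 ≈ 251.01*I)
P - K((-21 - 14)*(-15), z(G(5, -4))) = I*√567037/3 - 1*(-2290) = I*√567037/3 + 2290 = 2290 + I*√567037/3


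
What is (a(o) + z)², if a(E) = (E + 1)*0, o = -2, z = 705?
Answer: 497025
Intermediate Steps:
a(E) = 0 (a(E) = (1 + E)*0 = 0)
(a(o) + z)² = (0 + 705)² = 705² = 497025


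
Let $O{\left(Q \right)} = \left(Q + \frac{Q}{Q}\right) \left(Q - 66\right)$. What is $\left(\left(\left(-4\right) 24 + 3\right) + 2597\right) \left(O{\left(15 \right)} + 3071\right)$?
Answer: $5646520$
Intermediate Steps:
$O{\left(Q \right)} = \left(1 + Q\right) \left(-66 + Q\right)$ ($O{\left(Q \right)} = \left(Q + 1\right) \left(-66 + Q\right) = \left(1 + Q\right) \left(-66 + Q\right)$)
$\left(\left(\left(-4\right) 24 + 3\right) + 2597\right) \left(O{\left(15 \right)} + 3071\right) = \left(\left(\left(-4\right) 24 + 3\right) + 2597\right) \left(\left(-66 + 15^{2} - 975\right) + 3071\right) = \left(\left(-96 + 3\right) + 2597\right) \left(\left(-66 + 225 - 975\right) + 3071\right) = \left(-93 + 2597\right) \left(-816 + 3071\right) = 2504 \cdot 2255 = 5646520$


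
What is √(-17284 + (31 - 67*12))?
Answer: I*√18057 ≈ 134.38*I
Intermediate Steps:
√(-17284 + (31 - 67*12)) = √(-17284 + (31 - 804)) = √(-17284 - 773) = √(-18057) = I*√18057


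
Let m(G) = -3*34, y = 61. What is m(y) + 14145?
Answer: 14043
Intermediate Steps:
m(G) = -102
m(y) + 14145 = -102 + 14145 = 14043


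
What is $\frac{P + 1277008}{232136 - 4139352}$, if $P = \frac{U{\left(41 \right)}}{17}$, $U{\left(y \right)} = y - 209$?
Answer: $- \frac{2713621}{8302834} \approx -0.32683$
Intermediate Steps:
$U{\left(y \right)} = -209 + y$
$P = - \frac{168}{17}$ ($P = \frac{-209 + 41}{17} = \frac{1}{17} \left(-168\right) = - \frac{168}{17} \approx -9.8824$)
$\frac{P + 1277008}{232136 - 4139352} = \frac{- \frac{168}{17} + 1277008}{232136 - 4139352} = \frac{21708968}{17 \left(-3907216\right)} = \frac{21708968}{17} \left(- \frac{1}{3907216}\right) = - \frac{2713621}{8302834}$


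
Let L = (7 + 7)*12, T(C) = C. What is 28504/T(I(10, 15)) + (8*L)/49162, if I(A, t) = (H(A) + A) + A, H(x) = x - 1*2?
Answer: 25024130/24581 ≈ 1018.0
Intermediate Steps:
H(x) = -2 + x (H(x) = x - 2 = -2 + x)
I(A, t) = -2 + 3*A (I(A, t) = ((-2 + A) + A) + A = (-2 + 2*A) + A = -2 + 3*A)
L = 168 (L = 14*12 = 168)
28504/T(I(10, 15)) + (8*L)/49162 = 28504/(-2 + 3*10) + (8*168)/49162 = 28504/(-2 + 30) + 1344*(1/49162) = 28504/28 + 672/24581 = 28504*(1/28) + 672/24581 = 1018 + 672/24581 = 25024130/24581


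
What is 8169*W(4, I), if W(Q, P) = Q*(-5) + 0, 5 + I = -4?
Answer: -163380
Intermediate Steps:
I = -9 (I = -5 - 4 = -9)
W(Q, P) = -5*Q (W(Q, P) = -5*Q + 0 = -5*Q)
8169*W(4, I) = 8169*(-5*4) = 8169*(-20) = -163380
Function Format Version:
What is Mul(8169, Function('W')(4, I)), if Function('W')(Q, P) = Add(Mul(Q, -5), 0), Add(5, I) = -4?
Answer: -163380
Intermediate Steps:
I = -9 (I = Add(-5, -4) = -9)
Function('W')(Q, P) = Mul(-5, Q) (Function('W')(Q, P) = Add(Mul(-5, Q), 0) = Mul(-5, Q))
Mul(8169, Function('W')(4, I)) = Mul(8169, Mul(-5, 4)) = Mul(8169, -20) = -163380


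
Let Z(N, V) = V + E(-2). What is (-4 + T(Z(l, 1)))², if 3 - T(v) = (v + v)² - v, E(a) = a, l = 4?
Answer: 36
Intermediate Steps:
Z(N, V) = -2 + V (Z(N, V) = V - 2 = -2 + V)
T(v) = 3 + v - 4*v² (T(v) = 3 - ((v + v)² - v) = 3 - ((2*v)² - v) = 3 - (4*v² - v) = 3 - (-v + 4*v²) = 3 + (v - 4*v²) = 3 + v - 4*v²)
(-4 + T(Z(l, 1)))² = (-4 + (3 + (-2 + 1) - 4*(-2 + 1)²))² = (-4 + (3 - 1 - 4*(-1)²))² = (-4 + (3 - 1 - 4*1))² = (-4 + (3 - 1 - 4))² = (-4 - 2)² = (-6)² = 36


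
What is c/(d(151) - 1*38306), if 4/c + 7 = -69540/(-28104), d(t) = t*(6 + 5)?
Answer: 9368/388400355 ≈ 2.4119e-5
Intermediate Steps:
d(t) = 11*t (d(t) = t*11 = 11*t)
c = -9368/10599 (c = 4/(-7 - 69540/(-28104)) = 4/(-7 - 69540*(-1/28104)) = 4/(-7 + 5795/2342) = 4/(-10599/2342) = 4*(-2342/10599) = -9368/10599 ≈ -0.88386)
c/(d(151) - 1*38306) = -9368/(10599*(11*151 - 1*38306)) = -9368/(10599*(1661 - 38306)) = -9368/10599/(-36645) = -9368/10599*(-1/36645) = 9368/388400355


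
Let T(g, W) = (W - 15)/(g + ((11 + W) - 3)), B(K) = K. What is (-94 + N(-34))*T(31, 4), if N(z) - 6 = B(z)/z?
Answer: 957/43 ≈ 22.256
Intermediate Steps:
T(g, W) = (-15 + W)/(8 + W + g) (T(g, W) = (-15 + W)/(g + (8 + W)) = (-15 + W)/(8 + W + g))
N(z) = 7 (N(z) = 6 + z/z = 6 + 1 = 7)
(-94 + N(-34))*T(31, 4) = (-94 + 7)*((-15 + 4)/(8 + 4 + 31)) = -87*(-11)/43 = -87*(-11/43) = 957/43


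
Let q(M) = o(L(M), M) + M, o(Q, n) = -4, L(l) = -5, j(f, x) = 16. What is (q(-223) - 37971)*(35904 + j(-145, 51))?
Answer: -1372072160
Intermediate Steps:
q(M) = -4 + M
(q(-223) - 37971)*(35904 + j(-145, 51)) = ((-4 - 223) - 37971)*(35904 + 16) = (-227 - 37971)*35920 = -38198*35920 = -1372072160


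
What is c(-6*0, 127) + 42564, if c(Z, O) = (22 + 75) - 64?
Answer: 42597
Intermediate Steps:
c(Z, O) = 33 (c(Z, O) = 97 - 64 = 33)
c(-6*0, 127) + 42564 = 33 + 42564 = 42597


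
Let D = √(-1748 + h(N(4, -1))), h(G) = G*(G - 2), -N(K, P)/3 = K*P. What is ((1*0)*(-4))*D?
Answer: 0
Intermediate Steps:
N(K, P) = -3*K*P
h(G) = G*(-2 + G)
D = 2*I*√407 (D = √(-1748 + (-3*4*(-1))*(-2 - 3*4*(-1))) = √(-1748 + 12*(-2 + 12)) = √(-1748 + 12*10) = √(-1748 + 120) = √(-1628) = 2*I*√407 ≈ 40.349*I)
((1*0)*(-4))*D = ((1*0)*(-4))*(2*I*√407) = (0*(-4))*(2*I*√407) = 0*(2*I*√407) = 0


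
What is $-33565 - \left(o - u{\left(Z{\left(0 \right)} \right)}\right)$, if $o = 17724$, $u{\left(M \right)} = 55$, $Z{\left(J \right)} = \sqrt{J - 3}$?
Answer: $-51234$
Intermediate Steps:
$Z{\left(J \right)} = \sqrt{-3 + J}$
$-33565 - \left(o - u{\left(Z{\left(0 \right)} \right)}\right) = -33565 + \left(55 - 17724\right) = -33565 - 17669 = -51234$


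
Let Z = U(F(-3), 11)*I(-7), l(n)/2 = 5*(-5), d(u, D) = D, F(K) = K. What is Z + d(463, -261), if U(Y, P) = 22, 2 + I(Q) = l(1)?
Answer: -1405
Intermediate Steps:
l(n) = -50 (l(n) = 2*(5*(-5)) = 2*(-25) = -50)
I(Q) = -52 (I(Q) = -2 - 50 = -52)
Z = -1144 (Z = 22*(-52) = -1144)
Z + d(463, -261) = -1144 - 261 = -1405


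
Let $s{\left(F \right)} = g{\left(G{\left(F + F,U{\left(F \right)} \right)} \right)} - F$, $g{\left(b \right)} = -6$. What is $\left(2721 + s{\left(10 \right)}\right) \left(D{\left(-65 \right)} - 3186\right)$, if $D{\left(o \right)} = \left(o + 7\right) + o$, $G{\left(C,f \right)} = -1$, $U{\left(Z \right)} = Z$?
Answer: $-8950845$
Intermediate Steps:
$s{\left(F \right)} = -6 - F$
$D{\left(o \right)} = 7 + 2 o$ ($D{\left(o \right)} = \left(7 + o\right) + o = 7 + 2 o$)
$\left(2721 + s{\left(10 \right)}\right) \left(D{\left(-65 \right)} - 3186\right) = \left(2721 - 16\right) \left(\left(7 + 2 \left(-65\right)\right) - 3186\right) = \left(2721 - 16\right) \left(\left(7 - 130\right) - 3186\right) = \left(2721 - 16\right) \left(-123 - 3186\right) = 2705 \left(-3309\right) = -8950845$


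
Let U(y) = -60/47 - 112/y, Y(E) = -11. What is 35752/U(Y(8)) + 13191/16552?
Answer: 76501081033/19051352 ≈ 4015.5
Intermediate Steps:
U(y) = -60/47 - 112/y (U(y) = -60*1/47 - 112/y = -60/47 - 112/y)
35752/U(Y(8)) + 13191/16552 = 35752/(-60/47 - 112/(-11)) + 13191/16552 = 35752/(-60/47 - 112*(-1/11)) + 13191*(1/16552) = 35752/(-60/47 + 112/11) + 13191/16552 = 35752/(4604/517) + 13191/16552 = 35752*(517/4604) + 13191/16552 = 4620946/1151 + 13191/16552 = 76501081033/19051352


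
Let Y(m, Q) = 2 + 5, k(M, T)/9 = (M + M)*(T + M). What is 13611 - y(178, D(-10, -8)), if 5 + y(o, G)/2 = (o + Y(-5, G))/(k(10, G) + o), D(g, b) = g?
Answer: 1212084/89 ≈ 13619.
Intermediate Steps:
k(M, T) = 18*M*(M + T) (k(M, T) = 9*((M + M)*(T + M)) = 9*((2*M)*(M + T)) = 9*(2*M*(M + T)) = 18*M*(M + T))
Y(m, Q) = 7
y(o, G) = -10 + 2*(7 + o)/(1800 + o + 180*G) (y(o, G) = -10 + 2*((o + 7)/(18*10*(10 + G) + o)) = -10 + 2*((7 + o)/((1800 + 180*G) + o)) = -10 + 2*((7 + o)/(1800 + o + 180*G)) = -10 + 2*(7 + o)/(1800 + o + 180*G))
13611 - y(178, D(-10, -8)) = 13611 - 2*(-8993 - 900*(-10) - 4*178)/(1800 + 178 + 180*(-10)) = 13611 - 2*(-8993 + 9000 - 712)/(1800 + 178 - 1800) = 13611 - 2*(-705)/178 = 13611 - 1*(-705/89) = 13611 + 705/89 = 1212084/89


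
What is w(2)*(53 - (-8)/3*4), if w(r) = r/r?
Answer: 191/3 ≈ 63.667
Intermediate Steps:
w(r) = 1
w(2)*(53 - (-8)/3*4) = 1*(53 - (-8)/3*4) = 1*(53 - 2*(-4/3)*4) = 1*(53 + (8/3)*4) = 1*(53 + 32/3) = 1*(191/3) = 191/3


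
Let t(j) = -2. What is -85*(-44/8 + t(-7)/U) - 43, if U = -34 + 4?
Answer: 2513/6 ≈ 418.83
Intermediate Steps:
U = -30
-85*(-44/8 + t(-7)/U) - 43 = -85*(-44/8 - 2/(-30)) - 43 = -85*(-44*⅛ - 2*(-1/30)) - 43 = -85*(-11/2 + 1/15) - 43 = -85*(-163/30) - 43 = 2771/6 - 43 = 2513/6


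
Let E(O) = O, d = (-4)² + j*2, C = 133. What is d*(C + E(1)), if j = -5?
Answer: 804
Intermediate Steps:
d = 6 (d = (-4)² - 5*2 = 16 - 10 = 6)
d*(C + E(1)) = 6*(133 + 1) = 6*134 = 804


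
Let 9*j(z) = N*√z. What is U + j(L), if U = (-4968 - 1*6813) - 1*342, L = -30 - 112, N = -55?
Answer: -12123 - 55*I*√142/9 ≈ -12123.0 - 72.822*I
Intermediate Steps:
L = -142
j(z) = -55*√z/9 (j(z) = (-55*√z)/9 = -55*√z/9)
U = -12123 (U = (-4968 - 6813) - 342 = -11781 - 342 = -12123)
U + j(L) = -12123 - 55*I*√142/9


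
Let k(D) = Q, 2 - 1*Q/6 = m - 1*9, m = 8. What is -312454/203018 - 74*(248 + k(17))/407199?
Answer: -65613581329/41334363291 ≈ -1.5874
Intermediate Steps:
Q = 18 (Q = 12 - 6*(8 - 1*9) = 12 - 6*(8 - 9) = 12 - 6*(-1) = 12 + 6 = 18)
k(D) = 18
-312454/203018 - 74*(248 + k(17))/407199 = -312454/203018 - 74*(248 + 18)/407199 = -312454*1/203018 - 74*266*(1/407199) = -156227/101509 - 19684*1/407199 = -156227/101509 - 19684/407199 = -65613581329/41334363291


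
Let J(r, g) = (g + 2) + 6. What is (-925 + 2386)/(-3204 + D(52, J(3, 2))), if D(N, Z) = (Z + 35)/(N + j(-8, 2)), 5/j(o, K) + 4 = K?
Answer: -16071/35234 ≈ -0.45612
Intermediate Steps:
j(o, K) = 5/(-4 + K)
J(r, g) = 8 + g (J(r, g) = (2 + g) + 6 = 8 + g)
D(N, Z) = (35 + Z)/(-5/2 + N) (D(N, Z) = (Z + 35)/(N + 5/(-4 + 2)) = (35 + Z)/(N + 5/(-2)) = (35 + Z)/(N + 5*(-1/2)) = (35 + Z)/(N - 5/2) = (35 + Z)/(-5/2 + N))
(-925 + 2386)/(-3204 + D(52, J(3, 2))) = (-925 + 2386)/(-3204 + 2*(35 + (8 + 2))/(-5 + 2*52)) = 1461/(-3204 + 2*(35 + 10)/(-5 + 104)) = 1461/(-3204 + 2*45/99) = 1461/(-3204 + 2*(1/99)*45) = 1461/(-3204 + 10/11) = 1461/(-35234/11) = 1461*(-11/35234) = -16071/35234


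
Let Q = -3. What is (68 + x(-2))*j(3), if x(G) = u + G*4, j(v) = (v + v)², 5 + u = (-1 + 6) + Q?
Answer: 2052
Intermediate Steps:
u = -3 (u = -5 + ((-1 + 6) - 3) = -5 + (5 - 3) = -5 + 2 = -3)
j(v) = 4*v² (j(v) = (2*v)² = 4*v²)
x(G) = -3 + 4*G (x(G) = -3 + G*4 = -3 + 4*G)
(68 + x(-2))*j(3) = (68 + (-3 + 4*(-2)))*(4*3²) = (68 + (-3 - 8))*(4*9) = (68 - 11)*36 = 57*36 = 2052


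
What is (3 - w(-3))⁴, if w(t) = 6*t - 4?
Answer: 390625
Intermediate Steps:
w(t) = -4 + 6*t
(3 - w(-3))⁴ = (3 - (-4 + 6*(-3)))⁴ = (3 - (-4 - 18))⁴ = (3 - 1*(-22))⁴ = (3 + 22)⁴ = 25⁴ = 390625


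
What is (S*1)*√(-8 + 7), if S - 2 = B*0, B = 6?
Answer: 2*I ≈ 2.0*I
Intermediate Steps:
S = 2 (S = 2 + 6*0 = 2 + 0 = 2)
(S*1)*√(-8 + 7) = (2*1)*√(-8 + 7) = 2*√(-1) = 2*I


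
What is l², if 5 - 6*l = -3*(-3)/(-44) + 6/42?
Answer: 2430481/3415104 ≈ 0.71169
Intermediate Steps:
l = 1559/1848 (l = ⅚ - (-3*(-3)/(-44) + 6/42)/6 = ⅚ - (9*(-1/44) + 6*(1/42))/6 = ⅚ - (-9/44 + ⅐)/6 = ⅚ - ⅙*(-19/308) = ⅚ + 19/1848 = 1559/1848 ≈ 0.84361)
l² = (1559/1848)² = 2430481/3415104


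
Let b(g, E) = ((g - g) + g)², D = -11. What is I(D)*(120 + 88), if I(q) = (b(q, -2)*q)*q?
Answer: 3045328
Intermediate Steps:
b(g, E) = g² (b(g, E) = (0 + g)² = g²)
I(q) = q⁴ (I(q) = (q²*q)*q = q³*q = q⁴)
I(D)*(120 + 88) = (-11)⁴*(120 + 88) = 14641*208 = 3045328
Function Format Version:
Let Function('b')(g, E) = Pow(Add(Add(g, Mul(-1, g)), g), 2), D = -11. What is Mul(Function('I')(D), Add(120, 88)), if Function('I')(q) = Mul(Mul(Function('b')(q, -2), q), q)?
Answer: 3045328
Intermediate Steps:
Function('b')(g, E) = Pow(g, 2) (Function('b')(g, E) = Pow(Add(0, g), 2) = Pow(g, 2))
Function('I')(q) = Pow(q, 4) (Function('I')(q) = Mul(Mul(Pow(q, 2), q), q) = Mul(Pow(q, 3), q) = Pow(q, 4))
Mul(Function('I')(D), Add(120, 88)) = Mul(Pow(-11, 4), Add(120, 88)) = Mul(14641, 208) = 3045328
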